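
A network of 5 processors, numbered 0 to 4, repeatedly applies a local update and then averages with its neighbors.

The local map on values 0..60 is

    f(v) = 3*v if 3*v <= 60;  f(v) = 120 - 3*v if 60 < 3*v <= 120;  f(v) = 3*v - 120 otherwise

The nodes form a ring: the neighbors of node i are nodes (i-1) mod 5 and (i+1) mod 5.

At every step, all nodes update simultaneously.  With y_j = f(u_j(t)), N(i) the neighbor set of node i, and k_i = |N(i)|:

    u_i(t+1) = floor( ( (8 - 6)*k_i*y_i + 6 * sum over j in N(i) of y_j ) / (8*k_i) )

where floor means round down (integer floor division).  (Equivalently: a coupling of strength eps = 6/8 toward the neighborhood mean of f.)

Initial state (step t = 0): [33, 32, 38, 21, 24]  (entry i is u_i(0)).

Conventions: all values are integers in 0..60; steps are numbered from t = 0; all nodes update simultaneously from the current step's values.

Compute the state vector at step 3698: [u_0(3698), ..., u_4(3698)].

Simulating step by step:
t=0: [33, 32, 38, 21, 24]
t=1: [32, 16, 31, 34, 41]
t=2: [25, 31, 31, 15, 16]
t=3: [39, 33, 33, 39, 45]
t=4: [14, 14, 14, 14, 6]
t=5: [33, 42, 42, 33, 36]
t=6: [12, 11, 11, 12, 18]
t=7: [41, 34, 34, 41, 40]
t=8: [7, 12, 12, 7, 2]
t=9: [21, 30, 30, 21, 17]
t=10: [44, 40, 40, 44, 55]
t=11: [19, 4, 4, 19, 20]
t=12: [41, 28, 28, 41, 57]
t=13: [33, 23, 23, 33, 15]
t=14: [41, 39, 39, 41, 27]
t=15: [16, 3, 3, 16, 12]
t=16: [28, 23, 23, 28, 45]
t=17: [33, 45, 45, 33, 30]
t=18: [22, 17, 17, 22, 23]
t=19: [51, 52, 52, 51, 53]
t=20: [36, 34, 34, 36, 34]
t=21: [16, 15, 15, 16, 13]
t=22: [43, 46, 46, 43, 45]
t=23: [14, 14, 14, 14, 10]
t=24: [37, 42, 42, 37, 39]
t=25: [5, 7, 7, 5, 7]
t=26: [19, 18, 18, 19, 16]
t=27: [52, 55, 55, 52, 54]
t=28: [41, 41, 41, 41, 37]
t=29: [5, 3, 3, 5, 4]
t=30: [11, 11, 11, 11, 14]
t=31: [36, 33, 33, 36, 35]
t=32: [16, 17, 17, 16, 12]
t=33: [44, 49, 49, 44, 45]
t=34: [18, 21, 21, 18, 12]
t=35: [48, 55, 55, 48, 49]
t=36: [33, 37, 37, 33, 24]
t=37: [26, 13, 13, 26, 27]
t=38: [39, 40, 40, 39, 41]
t=39: [1, 1, 1, 1, 3]
t=40: [5, 3, 3, 5, 4]

Answer: [48, 55, 55, 48, 49]
Key observation: The state at step 29, [5, 3, 3, 5, 4], reappears at step 40: the system is in a cycle of period 11 from step 29 on.  Therefore the state at step 3698 equals the state at step 29 + ((3698 - 29) mod 11) = 35, which is [48, 55, 55, 48, 49].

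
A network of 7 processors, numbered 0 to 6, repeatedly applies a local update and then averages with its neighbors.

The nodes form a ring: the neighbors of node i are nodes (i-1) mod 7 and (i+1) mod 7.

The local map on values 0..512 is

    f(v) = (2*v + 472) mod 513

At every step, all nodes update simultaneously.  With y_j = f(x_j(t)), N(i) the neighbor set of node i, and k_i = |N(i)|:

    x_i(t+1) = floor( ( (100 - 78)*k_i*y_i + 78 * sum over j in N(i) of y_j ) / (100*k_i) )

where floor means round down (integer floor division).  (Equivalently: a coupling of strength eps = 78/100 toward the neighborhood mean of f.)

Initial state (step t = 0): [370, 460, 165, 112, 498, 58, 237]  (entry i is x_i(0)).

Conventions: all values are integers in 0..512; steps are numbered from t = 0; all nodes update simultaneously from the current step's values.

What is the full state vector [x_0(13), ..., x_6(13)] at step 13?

Answer: [189, 158, 227, 163, 353, 219, 297]

Derivation:
t=0: [370, 460, 165, 112, 498, 58, 237]
t=1: [352, 265, 277, 325, 197, 357, 197]
t=2: [361, 166, 228, 158, 177, 310, 198]
t=3: [288, 291, 312, 344, 201, 275, 169]
t=4: [131, 42, 78, 197, 330, 368, 272]
t=5: [261, 140, 179, 163, 231, 277, 267]
t=6: [391, 363, 274, 350, 203, 356, 296]
t=7: [132, 324, 235, 372, 198, 191, 158]
t=8: [192, 274, 205, 347, 285, 320, 280]
t=9: [275, 389, 333, 180, 91, 27, 168]
t=10: [314, 291, 236, 168, 160, 172, 268]
t=11: [220, 203, 220, 341, 294, 368, 255]
t=12: [413, 391, 280, 197, 128, 236, 329]
t=13: [189, 158, 227, 163, 353, 219, 297]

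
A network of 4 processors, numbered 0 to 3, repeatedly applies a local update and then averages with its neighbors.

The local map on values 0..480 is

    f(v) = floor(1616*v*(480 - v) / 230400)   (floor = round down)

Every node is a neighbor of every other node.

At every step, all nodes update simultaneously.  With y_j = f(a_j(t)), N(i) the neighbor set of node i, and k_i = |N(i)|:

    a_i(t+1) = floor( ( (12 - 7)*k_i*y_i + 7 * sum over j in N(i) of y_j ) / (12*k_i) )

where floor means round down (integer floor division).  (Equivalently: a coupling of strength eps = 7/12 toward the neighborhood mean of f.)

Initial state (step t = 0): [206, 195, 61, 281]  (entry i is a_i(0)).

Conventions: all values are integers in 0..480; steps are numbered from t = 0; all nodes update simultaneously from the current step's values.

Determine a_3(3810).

Simulating step by step:
t=0: [206, 195, 61, 281]
t=1: [351, 349, 303, 350]
t=2: [329, 330, 342, 329]
t=3: [344, 344, 340, 344]
t=4: [328, 328, 330, 328]
t=5: [348, 348, 348, 348]
t=6: [322, 322, 322, 322]
t=7: [356, 356, 356, 356]
t=8: [309, 309, 309, 309]
t=9: [370, 370, 370, 370]
t=10: [285, 285, 285, 285]
t=11: [389, 389, 389, 389]
t=12: [248, 248, 248, 248]
t=13: [403, 403, 403, 403]
t=14: [217, 217, 217, 217]
t=15: [400, 400, 400, 400]
t=16: [224, 224, 224, 224]
t=17: [402, 402, 402, 402]
t=18: [219, 219, 219, 219]
t=19: [400, 400, 400, 400]

Answer: a_3(3810) = 219
Key observation: The state at step 15, [400, 400, 400, 400], reappears at step 19: the system is in a cycle of period 4 from step 15 on.  Therefore the state at step 3810 equals the state at step 15 + ((3810 - 15) mod 4) = 18, which is [219, 219, 219, 219].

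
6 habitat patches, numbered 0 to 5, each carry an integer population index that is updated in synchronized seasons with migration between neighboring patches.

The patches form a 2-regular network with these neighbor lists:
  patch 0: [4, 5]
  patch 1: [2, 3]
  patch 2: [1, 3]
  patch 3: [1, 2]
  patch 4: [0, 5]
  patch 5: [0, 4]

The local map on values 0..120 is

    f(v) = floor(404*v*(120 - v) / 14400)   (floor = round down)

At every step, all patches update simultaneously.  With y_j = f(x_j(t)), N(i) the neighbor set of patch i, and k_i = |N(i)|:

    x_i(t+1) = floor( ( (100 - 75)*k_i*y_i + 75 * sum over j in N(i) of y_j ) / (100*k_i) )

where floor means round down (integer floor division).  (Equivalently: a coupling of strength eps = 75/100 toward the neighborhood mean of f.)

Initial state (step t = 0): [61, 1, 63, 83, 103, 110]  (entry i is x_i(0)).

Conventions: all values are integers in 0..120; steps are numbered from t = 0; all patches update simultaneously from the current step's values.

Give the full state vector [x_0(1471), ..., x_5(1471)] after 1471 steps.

Answer: [56, 56, 56, 56, 56, 56]
Key observation: The state at step 4, [100, 100, 100, 100, 100, 100], reappears at step 6: the system is in a cycle of period 2 from step 4 on.  Therefore the state at step 1471 equals the state at step 4 + ((1471 - 4) mod 2) = 5, which is [56, 56, 56, 56, 56, 56].

Derivation:
t=0: [61, 1, 63, 83, 103, 110]
t=1: [54, 70, 58, 60, 61, 63]
t=2: [99, 99, 99, 99, 99, 99]
t=3: [58, 58, 58, 58, 58, 58]
t=4: [100, 100, 100, 100, 100, 100]
t=5: [56, 56, 56, 56, 56, 56]
t=6: [100, 100, 100, 100, 100, 100]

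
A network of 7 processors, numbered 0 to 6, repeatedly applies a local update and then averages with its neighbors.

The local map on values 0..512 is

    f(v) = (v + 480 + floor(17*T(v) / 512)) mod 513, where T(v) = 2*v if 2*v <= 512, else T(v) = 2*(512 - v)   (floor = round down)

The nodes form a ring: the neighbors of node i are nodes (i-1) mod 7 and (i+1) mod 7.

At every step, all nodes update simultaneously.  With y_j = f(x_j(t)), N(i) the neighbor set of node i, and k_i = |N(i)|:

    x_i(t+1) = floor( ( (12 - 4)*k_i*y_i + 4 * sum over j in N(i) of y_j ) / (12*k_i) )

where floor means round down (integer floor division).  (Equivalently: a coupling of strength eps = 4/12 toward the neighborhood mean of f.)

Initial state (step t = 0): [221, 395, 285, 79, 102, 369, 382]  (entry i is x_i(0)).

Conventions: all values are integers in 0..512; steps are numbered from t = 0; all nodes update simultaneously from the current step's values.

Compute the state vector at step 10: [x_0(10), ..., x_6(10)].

Answer: [65, 55, 129, 341, 348, 146, 70]

Derivation:
t=0: [221, 395, 285, 79, 102, 369, 382]
t=1: [255, 324, 248, 91, 116, 302, 329]
t=2: [260, 280, 215, 96, 117, 254, 292]
t=3: [251, 247, 185, 93, 111, 218, 262]
t=4: [235, 219, 158, 85, 100, 187, 235]
t=5: [214, 192, 132, 72, 85, 159, 208]
t=6: [189, 164, 107, 56, 67, 131, 180]
t=7: [161, 135, 81, 37, 47, 103, 151]
t=8: [131, 105, 54, 15, 25, 74, 121]
t=9: [99, 73, 111, 418, 427, 130, 89]
t=10: [65, 55, 129, 341, 348, 146, 70]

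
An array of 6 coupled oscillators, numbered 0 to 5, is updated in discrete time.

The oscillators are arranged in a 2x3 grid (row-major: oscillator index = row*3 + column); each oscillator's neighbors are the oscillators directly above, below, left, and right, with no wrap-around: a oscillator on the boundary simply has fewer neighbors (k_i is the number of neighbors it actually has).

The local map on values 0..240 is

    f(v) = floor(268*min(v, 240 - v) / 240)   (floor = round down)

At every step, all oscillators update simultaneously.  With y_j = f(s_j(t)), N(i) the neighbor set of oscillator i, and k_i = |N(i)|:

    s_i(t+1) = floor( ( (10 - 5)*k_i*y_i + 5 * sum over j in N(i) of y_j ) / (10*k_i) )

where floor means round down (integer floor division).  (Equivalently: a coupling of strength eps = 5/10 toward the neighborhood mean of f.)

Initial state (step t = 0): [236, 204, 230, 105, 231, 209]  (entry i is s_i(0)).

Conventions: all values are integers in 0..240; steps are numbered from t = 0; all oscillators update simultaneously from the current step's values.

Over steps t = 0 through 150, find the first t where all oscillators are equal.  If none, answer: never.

Simulating step by step:
t=0: [236, 204, 230, 105, 231, 209]  (not all equal)
t=1: [41, 24, 24, 62, 36, 22]  (not all equal)
t=2: [46, 31, 25, 55, 39, 28]  (not all equal)
t=3: [49, 37, 29, 54, 42, 33]  (not all equal)
t=4: [52, 42, 35, 55, 45, 37]  (not all equal)
t=5: [55, 47, 41, 57, 49, 42]  (not all equal)
t=6: [59, 52, 47, 60, 53, 47]  (not all equal)
t=7: [63, 58, 53, 64, 59, 53]  (not all equal)
t=8: [68, 64, 60, 69, 64, 60]  (not all equal)
t=9: [74, 71, 68, 75, 71, 68]  (not all equal)
t=10: [81, 78, 76, 81, 79, 76]  (not all equal)
t=11: [89, 87, 84, 89, 87, 85]  (not all equal)
t=12: [98, 96, 94, 98, 96, 94]  (not all equal)
t=13: [108, 106, 104, 108, 106, 104]  (not all equal)
t=14: [119, 118, 116, 119, 118, 116]  (not all equal)
t=15: [131, 130, 129, 131, 130, 129]  (not all equal)
t=16: [121, 122, 122, 121, 122, 122]  (not all equal)
t=17: [131, 131, 131, 131, 131, 131]  (all equal)

Answer: 17
Key observation: Synchronization is absorbing here: once all oscillators are equal they stay equal, and step 17 is the first all-equal step.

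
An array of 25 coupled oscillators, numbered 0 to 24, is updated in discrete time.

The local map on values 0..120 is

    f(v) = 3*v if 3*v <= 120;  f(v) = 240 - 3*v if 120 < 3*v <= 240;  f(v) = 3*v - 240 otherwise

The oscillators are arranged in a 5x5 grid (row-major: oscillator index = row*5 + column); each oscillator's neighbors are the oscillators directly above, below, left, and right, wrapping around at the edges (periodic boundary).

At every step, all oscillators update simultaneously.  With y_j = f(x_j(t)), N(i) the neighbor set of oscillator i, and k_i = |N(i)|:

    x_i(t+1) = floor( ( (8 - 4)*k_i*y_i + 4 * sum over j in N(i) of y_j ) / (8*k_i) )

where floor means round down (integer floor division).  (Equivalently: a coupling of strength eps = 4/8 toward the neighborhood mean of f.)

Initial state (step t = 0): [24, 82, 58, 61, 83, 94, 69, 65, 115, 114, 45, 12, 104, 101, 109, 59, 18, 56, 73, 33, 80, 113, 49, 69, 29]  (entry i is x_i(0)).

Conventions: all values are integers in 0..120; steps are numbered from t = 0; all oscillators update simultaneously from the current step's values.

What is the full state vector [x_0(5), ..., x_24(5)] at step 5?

Simulating step by step:
t=0: [24, 82, 58, 61, 83, 94, 69, 65, 115, 114, 45, 12, 104, 101, 109, 59, 18, 56, 73, 33, 80, 113, 49, 69, 29]
t=1: [43, 36, 58, 55, 44, 60, 32, 57, 85, 81, 81, 51, 63, 67, 89, 63, 60, 66, 43, 81, 40, 68, 80, 48, 61]
t=2: [105, 92, 64, 73, 84, 56, 88, 63, 30, 27, 29, 69, 55, 45, 19, 48, 57, 48, 78, 32, 91, 54, 30, 78, 69]
t=3: [56, 46, 48, 30, 32, 69, 36, 55, 77, 69, 75, 48, 73, 81, 74, 83, 72, 78, 40, 72, 51, 67, 73, 21, 34]
t=4: [75, 90, 84, 78, 85, 45, 92, 66, 29, 36, 27, 69, 33, 22, 18, 23, 30, 26, 72, 43, 71, 48, 36, 73, 84]
t=5: [29, 34, 29, 19, 25, 82, 44, 50, 71, 86, 73, 54, 76, 66, 72, 73, 79, 79, 46, 75, 37, 79, 79, 29, 27]

Answer: [29, 34, 29, 19, 25, 82, 44, 50, 71, 86, 73, 54, 76, 66, 72, 73, 79, 79, 46, 75, 37, 79, 79, 29, 27]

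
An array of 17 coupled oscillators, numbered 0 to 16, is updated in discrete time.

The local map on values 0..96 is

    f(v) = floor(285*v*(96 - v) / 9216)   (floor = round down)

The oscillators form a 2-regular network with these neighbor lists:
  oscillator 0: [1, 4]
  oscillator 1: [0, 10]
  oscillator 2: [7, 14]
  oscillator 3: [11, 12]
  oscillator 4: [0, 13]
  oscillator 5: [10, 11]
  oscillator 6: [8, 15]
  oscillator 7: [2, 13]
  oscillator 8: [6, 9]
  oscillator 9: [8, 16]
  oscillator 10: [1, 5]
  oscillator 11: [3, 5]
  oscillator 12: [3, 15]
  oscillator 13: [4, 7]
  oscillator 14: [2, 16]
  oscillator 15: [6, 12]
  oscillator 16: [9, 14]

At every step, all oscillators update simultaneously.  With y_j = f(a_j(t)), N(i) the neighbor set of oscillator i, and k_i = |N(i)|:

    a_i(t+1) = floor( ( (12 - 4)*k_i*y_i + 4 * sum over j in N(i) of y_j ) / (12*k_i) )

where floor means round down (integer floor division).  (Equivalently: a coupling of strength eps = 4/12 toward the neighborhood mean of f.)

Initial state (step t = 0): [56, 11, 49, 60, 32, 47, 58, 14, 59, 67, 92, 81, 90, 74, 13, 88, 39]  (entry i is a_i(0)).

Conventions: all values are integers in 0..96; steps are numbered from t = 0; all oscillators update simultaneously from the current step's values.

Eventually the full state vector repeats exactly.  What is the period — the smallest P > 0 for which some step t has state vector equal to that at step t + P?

Simulating step by step:
t=0: [56, 11, 49, 60, 32, 47, 58, 14, 59, 67, 92, 81, 90, 74, 13, 88, 39]
t=1: [61, 32, 58, 52, 61, 55, 60, 43, 66, 62, 23, 47, 25, 49, 45, 28, 60]
t=2: [65, 61, 68, 67, 66, 66, 63, 69, 62, 64, 56, 70, 57, 70, 69, 58, 66]
t=3: [62, 65, 57, 60, 60, 61, 64, 57, 64, 63, 67, 57, 66, 57, 57, 67, 60]
t=4: [64, 62, 68, 65, 66, 65, 62, 68, 63, 64, 61, 67, 61, 67, 67, 60, 66]
t=5: [63, 64, 58, 62, 61, 62, 65, 58, 64, 62, 65, 60, 65, 59, 59, 65, 61]
t=6: [64, 63, 67, 64, 65, 64, 62, 67, 63, 64, 62, 65, 62, 67, 67, 62, 66]
t=7: [63, 64, 60, 63, 61, 63, 64, 60, 64, 62, 64, 62, 64, 60, 60, 65, 61]
t=8: [64, 63, 66, 64, 65, 64, 62, 66, 63, 64, 63, 64, 63, 66, 66, 62, 65]
t=9: [63, 63, 61, 63, 62, 63, 64, 61, 64, 63, 63, 63, 64, 61, 61, 64, 62]
t=10: [64, 64, 66, 63, 65, 64, 63, 66, 63, 64, 64, 64, 63, 65, 65, 63, 65]
t=11: [62, 63, 61, 63, 62, 63, 64, 61, 63, 63, 63, 63, 64, 61, 61, 64, 62]
t=12: [64, 64, 66, 63, 65, 64, 63, 66, 63, 64, 64, 64, 63, 65, 65, 63, 65]

Answer: 2
Key observation: The state at step 10, [64, 64, 66, 63, 65, 64, 63, 66, 63, 64, 64, 64, 63, 65, 65, 63, 65], reappears at step 12 — and no state repeats earlier — so the cycle the system enters has period 2.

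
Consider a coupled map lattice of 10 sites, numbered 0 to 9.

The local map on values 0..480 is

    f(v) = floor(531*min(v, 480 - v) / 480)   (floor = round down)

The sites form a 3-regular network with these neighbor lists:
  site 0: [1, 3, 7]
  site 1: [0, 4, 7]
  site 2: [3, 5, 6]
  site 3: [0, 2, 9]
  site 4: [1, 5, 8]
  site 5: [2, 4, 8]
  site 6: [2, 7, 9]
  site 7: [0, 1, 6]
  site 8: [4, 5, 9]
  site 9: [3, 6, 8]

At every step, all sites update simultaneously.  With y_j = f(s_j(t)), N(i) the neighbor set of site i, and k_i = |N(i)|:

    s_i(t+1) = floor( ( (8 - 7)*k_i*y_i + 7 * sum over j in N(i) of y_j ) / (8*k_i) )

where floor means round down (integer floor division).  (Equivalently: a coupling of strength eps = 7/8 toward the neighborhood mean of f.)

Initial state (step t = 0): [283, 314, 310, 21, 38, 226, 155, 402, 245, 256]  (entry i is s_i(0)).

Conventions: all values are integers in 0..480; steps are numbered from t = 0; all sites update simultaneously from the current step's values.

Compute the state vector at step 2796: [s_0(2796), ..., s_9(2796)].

Simulating step by step:
t=0: [283, 314, 310, 21, 38, 226, 155, 402, 245, 256]
t=1: [112, 123, 153, 193, 207, 173, 173, 177, 189, 163]
t=2: [174, 176, 194, 164, 184, 200, 182, 155, 200, 201]
t=3: [183, 189, 202, 205, 210, 213, 202, 192, 216, 203]
t=4: [213, 214, 227, 217, 227, 231, 220, 211, 231, 228]
t=5: [236, 239, 246, 245, 248, 252, 245, 237, 252, 246]
t=6: [261, 260, 256, 259, 256, 254, 259, 261, 254, 256]
t=7: [242, 243, 246, 245, 247, 248, 245, 242, 248, 246]
t=8: [261, 261, 258, 259, 257, 256, 259, 261, 256, 258]
t=9: [242, 243, 245, 244, 245, 246, 244, 242, 246, 245]
t=10: [262, 261, 259, 260, 259, 258, 260, 262, 258, 259]
t=11: [241, 242, 243, 243, 244, 244, 243, 241, 244, 243]
t=12: [263, 263, 261, 262, 261, 261, 262, 263, 261, 261]
t=13: [240, 240, 241, 241, 241, 242, 241, 240, 242, 241]
t=14: [264, 264, 263, 264, 263, 263, 264, 264, 263, 263]
t=15: [238, 238, 238, 239, 239, 240, 239, 238, 240, 238]
t=16: [263, 263, 264, 263, 264, 264, 263, 263, 264, 264]
t=17: [240, 239, 239, 238, 238, 238, 238, 240, 238, 239]
t=18: [264, 264, 263, 264, 263, 263, 264, 264, 263, 263]

Answer: [263, 263, 264, 263, 264, 264, 263, 263, 264, 264]
Key observation: The state at step 14, [264, 264, 263, 264, 263, 263, 264, 264, 263, 263], reappears at step 18: the system is in a cycle of period 4 from step 14 on.  Therefore the state at step 2796 equals the state at step 14 + ((2796 - 14) mod 4) = 16, which is [263, 263, 264, 263, 264, 264, 263, 263, 264, 264].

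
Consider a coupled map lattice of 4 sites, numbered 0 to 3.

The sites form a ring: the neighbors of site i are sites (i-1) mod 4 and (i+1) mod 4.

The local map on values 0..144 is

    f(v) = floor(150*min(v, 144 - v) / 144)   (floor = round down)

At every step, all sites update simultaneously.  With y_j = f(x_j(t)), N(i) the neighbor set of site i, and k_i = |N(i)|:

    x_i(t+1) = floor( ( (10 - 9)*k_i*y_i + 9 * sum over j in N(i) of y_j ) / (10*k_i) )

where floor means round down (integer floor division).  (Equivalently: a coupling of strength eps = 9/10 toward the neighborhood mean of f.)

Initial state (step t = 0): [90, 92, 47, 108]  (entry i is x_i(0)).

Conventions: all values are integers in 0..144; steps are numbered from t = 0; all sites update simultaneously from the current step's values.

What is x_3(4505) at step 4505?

Simulating step by step:
t=0: [90, 92, 47, 108]
t=1: [46, 52, 45, 50]
t=2: [52, 47, 52, 47]
t=3: [48, 53, 48, 53]
t=4: [54, 50, 54, 50]
t=5: [52, 55, 52, 55]
t=6: [56, 54, 56, 54]
t=7: [56, 57, 56, 57]
t=8: [58, 58, 58, 58]
t=9: [60, 60, 60, 60]
t=10: [62, 62, 62, 62]
t=11: [64, 64, 64, 64]
t=12: [66, 66, 66, 66]
t=13: [68, 68, 68, 68]
t=14: [70, 70, 70, 70]
t=15: [72, 72, 72, 72]
t=16: [75, 75, 75, 75]
t=17: [71, 71, 71, 71]
t=18: [73, 73, 73, 73]
t=19: [73, 73, 73, 73]

Answer: x_3(4505) = 73
Key observation: The state at step 18, [73, 73, 73, 73], reappears at step 19: the system is in a cycle of period 1 from step 18 on.  Therefore the state at step 4505 equals the state at step 18 + ((4505 - 18) mod 1) = 18, which is [73, 73, 73, 73].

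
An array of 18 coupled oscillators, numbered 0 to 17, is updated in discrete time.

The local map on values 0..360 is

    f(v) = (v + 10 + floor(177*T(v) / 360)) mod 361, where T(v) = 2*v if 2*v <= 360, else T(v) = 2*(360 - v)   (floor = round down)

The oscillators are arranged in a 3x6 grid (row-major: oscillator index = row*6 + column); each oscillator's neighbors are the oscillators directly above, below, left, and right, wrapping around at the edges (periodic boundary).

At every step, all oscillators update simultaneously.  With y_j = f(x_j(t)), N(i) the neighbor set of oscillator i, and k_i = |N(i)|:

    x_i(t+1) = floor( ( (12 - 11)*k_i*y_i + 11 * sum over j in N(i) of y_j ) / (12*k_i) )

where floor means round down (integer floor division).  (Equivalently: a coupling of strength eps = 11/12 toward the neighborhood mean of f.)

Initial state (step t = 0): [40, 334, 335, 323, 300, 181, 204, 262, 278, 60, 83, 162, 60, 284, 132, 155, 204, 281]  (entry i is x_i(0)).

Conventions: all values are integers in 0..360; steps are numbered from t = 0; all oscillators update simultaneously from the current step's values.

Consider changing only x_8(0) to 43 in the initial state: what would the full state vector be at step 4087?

Answer: [111, 111, 111, 111, 111, 111, 111, 111, 111, 111, 111, 111, 111, 111, 111, 111, 111, 111]
Key observation: The state at step 24, [6, 6, 6, 6, 6, 6, 6, 6, 6, 6, 6, 6, 6, 6, 6, 6, 6, 6], reappears at step 29: the system is in a cycle of period 5 from step 24 on.  Therefore the state at step 4087 equals the state at step 24 + ((4087 - 24) mod 5) = 27, which is [111, 111, 111, 111, 111, 111, 111, 111, 111, 111, 111, 111, 111, 111, 111, 111, 111, 111].

Derivation:
t=0: [40, 334, 335, 323, 300, 181, 204, 262, 43, 60, 83, 162, 60, 284, 132, 155, 204, 281]
t=1: [41, 26, 88, 106, 45, 100, 127, 27, 103, 146, 123, 71, 35, 95, 120, 121, 116, 108]
t=2: [147, 127, 185, 208, 219, 146, 109, 173, 199, 239, 201, 229, 183, 119, 214, 251, 209, 173]
t=3: [206, 229, 64, 6, 73, 177, 171, 198, 85, 6, 6, 203, 258, 163, 61, 6, 85, 102]
t=4: [83, 110, 88, 77, 63, 86, 34, 198, 81, 56, 84, 133, 206, 61, 163, 81, 108, 61]
t=5: [127, 132, 219, 153, 181, 177, 111, 139, 161, 165, 187, 151, 117, 142, 177, 206, 158, 167]
t=6: [192, 215, 209, 107, 147, 210, 270, 280, 171, 177, 223, 157, 277, 207, 144, 223, 109, 228]
t=7: [6, 6, 200, 90, 130, 145, 78, 84, 99, 133, 194, 32, 6, 72, 108, 170, 91, 128]
t=8: [117, 83, 146, 220, 178, 167, 80, 139, 172, 193, 184, 173, 139, 113, 181, 229, 218, 155]
t=9: [242, 257, 147, 72, 82, 237, 280, 236, 165, 85, 84, 220, 243, 191, 204, 6, 76, 252]
t=10: [6, 73, 140, 166, 127, 44, 6, 82, 140, 172, 132, 45, 6, 6, 152, 115, 99, 41]
t=11: [68, 127, 273, 288, 230, 116, 73, 125, 280, 289, 232, 118, 37, 152, 216, 296, 214, 104]
t=12: [181, 186, 64, 6, 59, 159, 179, 189, 64, 6, 60, 161, 195, 165, 76, 6, 54, 149]
t=13: [78, 111, 85, 71, 146, 202, 79, 111, 85, 72, 146, 202, 149, 68, 157, 74, 143, 203]
t=14: [175, 183, 216, 192, 196, 109, 175, 183, 216, 192, 196, 109, 135, 260, 177, 222, 198, 140]
t=15: [228, 86, 4, 6, 56, 219, 228, 86, 4, 6, 56, 219, 254, 66, 5, 4, 70, 192]
t=16: [46, 93, 55, 42, 77, 32, 46, 93, 55, 42, 77, 32, 36, 100, 45, 49, 73, 38]
t=17: [111, 158, 125, 117, 123, 102, 111, 158, 125, 117, 123, 102, 120, 147, 134, 109, 131, 94]
t=18: [251, 281, 272, 244, 244, 221, 251, 281, 272, 244, 244, 221, 239, 292, 261, 254, 235, 231]
t=19: [6, 7, 7, 7, 6, 6, 6, 7, 7, 7, 6, 6, 6, 6, 7, 6, 6, 6]
t=20: [21, 22, 23, 22, 21, 21, 21, 22, 23, 22, 21, 21, 21, 22, 22, 22, 21, 21]
t=21: [51, 53, 53, 53, 51, 51, 51, 53, 53, 53, 51, 51, 51, 52, 53, 52, 51, 51]
t=22: [111, 113, 115, 113, 111, 111, 111, 113, 115, 113, 111, 111, 111, 113, 114, 113, 111, 111]
t=23: [230, 234, 235, 234, 230, 230, 230, 234, 235, 234, 230, 230, 230, 233, 236, 233, 230, 230]
t=24: [6, 6, 6, 6, 6, 6, 6, 6, 6, 6, 6, 6, 6, 6, 6, 6, 6, 6]
t=25: [21, 21, 21, 21, 21, 21, 21, 21, 21, 21, 21, 21, 21, 21, 21, 21, 21, 21]
t=26: [51, 51, 51, 51, 51, 51, 51, 51, 51, 51, 51, 51, 51, 51, 51, 51, 51, 51]
t=27: [111, 111, 111, 111, 111, 111, 111, 111, 111, 111, 111, 111, 111, 111, 111, 111, 111, 111]
t=28: [230, 230, 230, 230, 230, 230, 230, 230, 230, 230, 230, 230, 230, 230, 230, 230, 230, 230]
t=29: [6, 6, 6, 6, 6, 6, 6, 6, 6, 6, 6, 6, 6, 6, 6, 6, 6, 6]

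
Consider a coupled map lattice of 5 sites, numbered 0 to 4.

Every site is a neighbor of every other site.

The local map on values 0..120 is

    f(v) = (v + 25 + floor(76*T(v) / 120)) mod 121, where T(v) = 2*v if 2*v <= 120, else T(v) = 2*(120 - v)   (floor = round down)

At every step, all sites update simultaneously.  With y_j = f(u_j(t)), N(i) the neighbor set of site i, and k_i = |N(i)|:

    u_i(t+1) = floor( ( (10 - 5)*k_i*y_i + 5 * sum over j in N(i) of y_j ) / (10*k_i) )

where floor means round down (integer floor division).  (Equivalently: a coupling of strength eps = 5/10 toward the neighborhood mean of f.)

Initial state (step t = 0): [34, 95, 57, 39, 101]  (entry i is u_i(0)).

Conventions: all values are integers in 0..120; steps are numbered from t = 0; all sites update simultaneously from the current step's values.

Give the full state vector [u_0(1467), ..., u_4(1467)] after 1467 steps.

Simulating step by step:
t=0: [34, 95, 57, 39, 101]
t=1: [76, 49, 50, 80, 49]
t=2: [27, 20, 20, 27, 20]
t=3: [80, 74, 74, 80, 74]
t=4: [34, 35, 35, 34, 35]
t=5: [102, 103, 103, 102, 103]
t=6: [28, 28, 28, 28, 28]
t=7: [88, 88, 88, 88, 88]
t=8: [32, 32, 32, 32, 32]
t=9: [97, 97, 97, 97, 97]
t=10: [30, 30, 30, 30, 30]
t=11: [93, 93, 93, 93, 93]
t=12: [31, 31, 31, 31, 31]
t=13: [95, 95, 95, 95, 95]
t=14: [30, 30, 30, 30, 30]

Answer: [93, 93, 93, 93, 93]
Key observation: The state at step 10, [30, 30, 30, 30, 30], reappears at step 14: the system is in a cycle of period 4 from step 10 on.  Therefore the state at step 1467 equals the state at step 10 + ((1467 - 10) mod 4) = 11, which is [93, 93, 93, 93, 93].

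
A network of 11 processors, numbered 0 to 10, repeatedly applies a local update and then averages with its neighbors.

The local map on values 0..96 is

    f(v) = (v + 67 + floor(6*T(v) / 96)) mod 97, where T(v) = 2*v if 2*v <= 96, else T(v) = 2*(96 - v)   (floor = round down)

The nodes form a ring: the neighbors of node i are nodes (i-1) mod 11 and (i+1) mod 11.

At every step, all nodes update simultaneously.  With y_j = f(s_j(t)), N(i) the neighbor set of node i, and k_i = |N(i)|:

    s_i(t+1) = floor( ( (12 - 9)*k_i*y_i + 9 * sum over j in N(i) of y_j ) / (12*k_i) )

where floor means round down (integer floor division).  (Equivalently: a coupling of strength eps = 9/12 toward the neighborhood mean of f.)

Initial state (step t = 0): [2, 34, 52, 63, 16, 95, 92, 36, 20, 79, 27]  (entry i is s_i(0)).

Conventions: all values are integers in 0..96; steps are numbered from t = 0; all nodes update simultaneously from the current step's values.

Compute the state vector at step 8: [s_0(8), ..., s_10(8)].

Simulating step by step:
t=0: [2, 34, 52, 63, 16, 95, 92, 36, 20, 79, 27]
t=1: [20, 38, 23, 51, 59, 71, 43, 59, 45, 46, 45]
t=2: [34, 70, 37, 53, 34, 30, 33, 22, 25, 20, 46]
t=3: [26, 17, 29, 14, 13, 6, 37, 61, 91, 65, 41]
t=4: [62, 58, 63, 51, 78, 52, 43, 35, 42, 38, 54]
t=5: [31, 35, 31, 39, 32, 32, 18, 15, 12, 20, 25]
t=6: [40, 5, 9, 7, 8, 36, 55, 83, 84, 87, 58]
t=7: [42, 52, 74, 75, 50, 42, 31, 45, 55, 47, 35]
t=8: [17, 30, 39, 38, 30, 15, 14, 17, 23, 20, 16]

Answer: [17, 30, 39, 38, 30, 15, 14, 17, 23, 20, 16]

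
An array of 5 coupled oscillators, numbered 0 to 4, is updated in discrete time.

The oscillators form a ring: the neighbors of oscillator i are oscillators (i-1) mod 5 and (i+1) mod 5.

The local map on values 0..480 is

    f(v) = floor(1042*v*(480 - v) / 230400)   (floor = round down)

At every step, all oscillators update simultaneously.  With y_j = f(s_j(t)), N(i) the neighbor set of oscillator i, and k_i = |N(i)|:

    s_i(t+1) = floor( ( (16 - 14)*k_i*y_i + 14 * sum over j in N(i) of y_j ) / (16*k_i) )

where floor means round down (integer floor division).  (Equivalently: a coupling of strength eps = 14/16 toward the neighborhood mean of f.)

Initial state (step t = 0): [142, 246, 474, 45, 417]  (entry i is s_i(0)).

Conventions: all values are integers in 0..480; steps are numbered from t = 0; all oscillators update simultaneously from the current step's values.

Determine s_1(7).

Simulating step by step:
t=0: [142, 246, 474, 45, 417]
t=1: [192, 132, 153, 67, 148]
t=2: [218, 234, 173, 211, 191]
t=3: [254, 250, 255, 245, 256]
t=4: [259, 259, 259, 259, 259]
t=5: [258, 258, 258, 258, 258]
t=6: [259, 259, 259, 259, 259]
t=7: [258, 258, 258, 258, 258]

Answer: s_1(7) = 258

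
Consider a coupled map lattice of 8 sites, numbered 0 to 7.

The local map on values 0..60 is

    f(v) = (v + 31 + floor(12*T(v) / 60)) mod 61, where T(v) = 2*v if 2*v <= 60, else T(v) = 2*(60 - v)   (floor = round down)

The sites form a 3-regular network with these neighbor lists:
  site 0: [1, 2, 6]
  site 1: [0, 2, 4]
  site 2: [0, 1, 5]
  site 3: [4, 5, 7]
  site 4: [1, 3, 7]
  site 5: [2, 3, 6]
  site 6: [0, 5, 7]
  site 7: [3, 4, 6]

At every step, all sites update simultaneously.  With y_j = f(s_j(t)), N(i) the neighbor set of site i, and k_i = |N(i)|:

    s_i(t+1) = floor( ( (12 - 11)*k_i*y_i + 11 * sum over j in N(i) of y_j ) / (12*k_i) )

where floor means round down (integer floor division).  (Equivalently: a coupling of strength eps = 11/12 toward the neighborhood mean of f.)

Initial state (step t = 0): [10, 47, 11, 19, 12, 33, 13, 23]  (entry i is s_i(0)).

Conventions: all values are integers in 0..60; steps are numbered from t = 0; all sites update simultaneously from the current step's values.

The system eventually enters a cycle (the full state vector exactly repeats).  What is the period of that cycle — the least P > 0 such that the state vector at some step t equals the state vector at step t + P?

Answer: 5
Key observation: The state at step 24, [22, 22, 22, 22, 22, 22, 22, 22], reappears at step 29 — and no state repeats earlier — so the cycle the system enters has period 5.

Derivation:
t=0: [10, 47, 11, 19, 12, 33, 13, 23]
t=1: [39, 44, 28, 23, 28, 47, 22, 46]
t=2: [10, 12, 18, 16, 13, 5, 18, 5]
t=3: [52, 49, 44, 42, 46, 53, 41, 51]
t=4: [20, 22, 23, 22, 21, 19, 24, 19]
t=5: [6, 36, 35, 53, 22, 6, 53, 24]
t=6: [20, 17, 29, 14, 13, 23, 26, 15]
t=7: [26, 40, 35, 35, 51, 20, 35, 36]
t=8: [15, 15, 26, 31, 16, 18, 25, 17]
t=9: [23, 38, 49, 50, 40, 11, 49, 25]
t=10: [19, 14, 21, 23, 15, 25, 18, 20]
t=11: [55, 55, 39, 35, 38, 36, 41, 38]
t=12: [21, 20, 22, 15, 19, 16, 19, 16]
t=13: [40, 40, 52, 54, 54, 37, 55, 55]
t=14: [22, 22, 17, 23, 23, 25, 20, 26]
t=15: [34, 17, 6, 4, 2, 35, 8, 19]
t=16: [42, 30, 28, 35, 47, 37, 29, 38]
t=17: [11, 16, 15, 17, 14, 11, 16, 15]
t=18: [52, 49, 48, 49, 52, 52, 48, 52]
t=19: [22, 23, 24, 24, 23, 22, 24, 23]
t=20: [2, 1, 0, 1, 2, 2, 0, 2]
t=21: [31, 32, 32, 32, 32, 31, 32, 32]
t=22: [12, 12, 12, 12, 13, 12, 12, 13]
t=23: [47, 47, 47, 48, 47, 47, 47, 47]
t=24: [22, 22, 22, 22, 22, 22, 22, 22]
t=25: [0, 0, 0, 0, 0, 0, 0, 0]
t=26: [31, 31, 31, 31, 31, 31, 31, 31]
t=27: [12, 12, 12, 12, 12, 12, 12, 12]
t=28: [47, 47, 47, 47, 47, 47, 47, 47]
t=29: [22, 22, 22, 22, 22, 22, 22, 22]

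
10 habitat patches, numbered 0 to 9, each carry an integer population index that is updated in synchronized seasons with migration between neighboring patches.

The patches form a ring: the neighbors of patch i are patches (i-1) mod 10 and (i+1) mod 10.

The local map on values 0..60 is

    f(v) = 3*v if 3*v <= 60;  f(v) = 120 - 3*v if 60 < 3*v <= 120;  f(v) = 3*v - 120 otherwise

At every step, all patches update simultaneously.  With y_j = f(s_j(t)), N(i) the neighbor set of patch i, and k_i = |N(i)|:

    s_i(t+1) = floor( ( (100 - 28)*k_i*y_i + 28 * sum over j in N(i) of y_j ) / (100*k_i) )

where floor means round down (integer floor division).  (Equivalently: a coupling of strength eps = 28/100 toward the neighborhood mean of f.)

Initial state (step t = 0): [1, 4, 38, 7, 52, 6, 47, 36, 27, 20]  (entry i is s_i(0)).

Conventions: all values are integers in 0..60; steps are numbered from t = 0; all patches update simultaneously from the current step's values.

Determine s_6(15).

Answer: s_6(15) = 23

Derivation:
t=0: [1, 4, 38, 7, 52, 6, 47, 36, 27, 20]
t=1: [12, 9, 8, 21, 31, 20, 19, 17, 38, 49]
t=2: [33, 27, 29, 48, 35, 54, 56, 45, 15, 25]
t=3: [26, 35, 32, 24, 20, 39, 42, 23, 40, 41]
t=4: [32, 20, 26, 46, 50, 11, 11, 37, 7, 8]
t=5: [29, 52, 41, 23, 28, 32, 29, 14, 19, 23]
t=6: [35, 30, 14, 42, 36, 26, 33, 42, 54, 49]
t=7: [18, 29, 35, 11, 15, 34, 21, 13, 34, 27]
t=8: [48, 33, 20, 32, 39, 27, 49, 38, 23, 38]
t=9: [21, 26, 49, 26, 10, 32, 25, 15, 38, 14]
t=10: [52, 42, 31, 38, 30, 27, 42, 39, 16, 39]
t=11: [27, 13, 21, 12, 27, 33, 10, 9, 35, 13]
t=12: [39, 41, 51, 39, 36, 24, 28, 25, 20, 35]
t=13: [4, 7, 24, 8, 15, 41, 38, 45, 51, 19]
t=14: [19, 23, 40, 30, 36, 9, 6, 16, 33, 47]
t=15: [51, 44, 11, 23, 16, 23, 23, 40, 24, 26]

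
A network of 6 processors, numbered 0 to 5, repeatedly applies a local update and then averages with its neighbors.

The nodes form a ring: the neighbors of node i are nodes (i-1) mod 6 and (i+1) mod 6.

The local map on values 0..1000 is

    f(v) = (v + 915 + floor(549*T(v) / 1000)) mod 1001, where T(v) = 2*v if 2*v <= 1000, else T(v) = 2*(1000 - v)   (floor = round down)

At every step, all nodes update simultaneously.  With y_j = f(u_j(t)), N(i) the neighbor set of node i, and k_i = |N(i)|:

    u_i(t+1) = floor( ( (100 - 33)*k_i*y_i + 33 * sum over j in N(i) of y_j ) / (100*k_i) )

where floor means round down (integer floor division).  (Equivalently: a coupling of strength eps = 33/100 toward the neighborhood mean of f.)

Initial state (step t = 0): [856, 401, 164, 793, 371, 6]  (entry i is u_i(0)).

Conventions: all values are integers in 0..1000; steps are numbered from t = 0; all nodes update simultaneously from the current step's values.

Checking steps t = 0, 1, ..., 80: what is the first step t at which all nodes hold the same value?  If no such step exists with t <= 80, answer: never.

Simulating step by step:
t=0: [856, 401, 164, 793, 371, 6]  (not all equal)
t=1: [899, 701, 451, 782, 770, 888]  (not all equal)
t=2: [926, 926, 886, 922, 933, 925]  (not all equal)
t=3: [921, 921, 923, 921, 920, 920]  (not all equal)
t=4: [921, 921, 921, 921, 921, 921]  (all equal)

Answer: 4
Key observation: Synchronization is absorbing here: once all nodes are equal they stay equal, and step 4 is the first all-equal step.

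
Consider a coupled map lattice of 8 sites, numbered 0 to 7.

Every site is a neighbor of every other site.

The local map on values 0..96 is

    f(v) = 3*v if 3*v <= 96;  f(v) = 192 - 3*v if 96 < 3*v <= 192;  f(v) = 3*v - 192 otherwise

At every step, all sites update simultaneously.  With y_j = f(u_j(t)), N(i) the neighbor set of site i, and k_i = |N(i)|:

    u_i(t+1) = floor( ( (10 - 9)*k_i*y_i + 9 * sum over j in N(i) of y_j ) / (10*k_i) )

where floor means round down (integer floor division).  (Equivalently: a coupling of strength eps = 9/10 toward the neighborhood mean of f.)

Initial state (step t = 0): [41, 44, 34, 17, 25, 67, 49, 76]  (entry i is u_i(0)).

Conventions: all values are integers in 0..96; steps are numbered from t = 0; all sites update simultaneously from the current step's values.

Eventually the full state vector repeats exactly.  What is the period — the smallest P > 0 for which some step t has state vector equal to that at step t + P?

Simulating step by step:
t=0: [41, 44, 34, 17, 25, 67, 49, 76]
t=1: [53, 54, 53, 54, 53, 55, 54, 54]
t=2: [30, 30, 30, 30, 30, 30, 30, 30]
t=3: [90, 90, 90, 90, 90, 90, 90, 90]
t=4: [78, 78, 78, 78, 78, 78, 78, 78]
t=5: [42, 42, 42, 42, 42, 42, 42, 42]
t=6: [66, 66, 66, 66, 66, 66, 66, 66]
t=7: [6, 6, 6, 6, 6, 6, 6, 6]
t=8: [18, 18, 18, 18, 18, 18, 18, 18]
t=9: [54, 54, 54, 54, 54, 54, 54, 54]
t=10: [30, 30, 30, 30, 30, 30, 30, 30]

Answer: 8
Key observation: The state at step 2, [30, 30, 30, 30, 30, 30, 30, 30], reappears at step 10 — and no state repeats earlier — so the cycle the system enters has period 8.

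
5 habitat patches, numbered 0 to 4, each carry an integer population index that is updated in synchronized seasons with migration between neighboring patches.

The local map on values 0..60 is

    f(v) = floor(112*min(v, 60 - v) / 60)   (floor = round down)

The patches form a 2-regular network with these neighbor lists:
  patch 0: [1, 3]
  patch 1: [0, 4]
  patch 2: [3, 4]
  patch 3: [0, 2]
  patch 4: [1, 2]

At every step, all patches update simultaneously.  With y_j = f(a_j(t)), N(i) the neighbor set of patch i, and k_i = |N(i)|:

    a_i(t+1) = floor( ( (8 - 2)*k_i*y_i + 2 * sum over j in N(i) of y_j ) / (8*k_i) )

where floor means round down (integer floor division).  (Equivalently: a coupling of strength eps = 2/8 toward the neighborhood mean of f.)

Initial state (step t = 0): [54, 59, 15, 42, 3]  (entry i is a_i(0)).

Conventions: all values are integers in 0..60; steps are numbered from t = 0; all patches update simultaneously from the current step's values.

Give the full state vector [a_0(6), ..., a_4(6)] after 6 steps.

Simulating step by step:
t=0: [54, 59, 15, 42, 3]
t=1: [12, 2, 25, 29, 7]
t=2: [23, 6, 42, 49, 15]
t=3: [35, 17, 30, 24, 26]
t=4: [43, 35, 53, 45, 46]
t=5: [32, 41, 16, 26, 26]
t=6: [49, 38, 33, 46, 44]

Answer: [49, 38, 33, 46, 44]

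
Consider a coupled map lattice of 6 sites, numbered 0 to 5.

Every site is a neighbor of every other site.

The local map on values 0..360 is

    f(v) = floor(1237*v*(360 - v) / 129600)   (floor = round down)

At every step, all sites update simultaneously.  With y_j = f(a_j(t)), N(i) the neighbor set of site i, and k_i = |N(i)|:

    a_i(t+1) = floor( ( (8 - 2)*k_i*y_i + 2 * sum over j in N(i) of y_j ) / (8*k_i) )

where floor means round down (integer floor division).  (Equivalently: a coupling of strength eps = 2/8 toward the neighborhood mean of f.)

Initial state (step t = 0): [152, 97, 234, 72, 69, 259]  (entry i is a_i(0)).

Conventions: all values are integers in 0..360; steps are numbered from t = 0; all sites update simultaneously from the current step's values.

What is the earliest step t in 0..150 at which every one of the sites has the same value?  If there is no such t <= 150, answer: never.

Answer: 14
Key observation: Synchronization is absorbing here: once all sites are equal they stay equal, and step 14 is the first all-equal step.

Derivation:
t=0: [152, 97, 234, 72, 69, 259]  (not all equal)
t=1: [283, 243, 269, 211, 206, 247]  (not all equal)
t=2: [223, 268, 242, 288, 290, 265]  (not all equal)
t=3: [275, 235, 261, 209, 206, 239]  (not all equal)
t=4: [237, 277, 253, 292, 292, 274]  (not all equal)
t=5: [262, 221, 248, 200, 200, 224]  (not all equal)
t=6: [256, 290, 270, 298, 298, 288]  (not all equal)
t=7: [239, 196, 223, 184, 184, 199]  (not all equal)
t=8: [283, 304, 293, 306, 306, 303]  (not all equal)
t=9: [196, 165, 182, 161, 161, 166]  (not all equal)
t=10: [306, 306, 308, 305, 305, 306]  (not all equal)
t=11: [157, 157, 153, 159, 159, 157]  (not all equal)
t=12: [304, 304, 302, 304, 304, 304]  (not all equal)
t=13: [162, 162, 165, 162, 162, 162]  (not all equal)
t=14: [306, 306, 306, 306, 306, 306]  (all equal)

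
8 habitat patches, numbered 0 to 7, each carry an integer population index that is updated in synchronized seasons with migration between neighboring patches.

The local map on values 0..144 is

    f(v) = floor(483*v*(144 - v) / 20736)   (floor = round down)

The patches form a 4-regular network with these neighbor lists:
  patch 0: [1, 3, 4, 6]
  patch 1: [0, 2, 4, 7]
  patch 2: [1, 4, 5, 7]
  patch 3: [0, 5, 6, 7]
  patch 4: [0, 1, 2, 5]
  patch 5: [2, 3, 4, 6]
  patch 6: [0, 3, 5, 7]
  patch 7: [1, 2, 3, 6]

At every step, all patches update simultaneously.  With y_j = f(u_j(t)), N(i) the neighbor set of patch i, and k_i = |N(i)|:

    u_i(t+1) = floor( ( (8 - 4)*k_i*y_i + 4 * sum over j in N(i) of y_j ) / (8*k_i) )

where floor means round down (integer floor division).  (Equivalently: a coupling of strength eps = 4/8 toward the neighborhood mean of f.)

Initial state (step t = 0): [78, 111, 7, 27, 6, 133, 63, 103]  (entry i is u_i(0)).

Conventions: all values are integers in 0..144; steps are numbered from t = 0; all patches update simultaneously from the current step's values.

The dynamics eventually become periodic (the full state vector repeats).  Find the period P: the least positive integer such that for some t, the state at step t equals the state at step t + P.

Simulating step by step:
t=0: [78, 111, 7, 27, 6, 133, 63, 103]
t=1: [96, 74, 40, 82, 42, 46, 99, 86]
t=2: [108, 112, 103, 112, 103, 104, 107, 112]
t=3: [89, 87, 94, 86, 94, 94, 90, 86]
t=4: [113, 113, 110, 114, 110, 110, 113, 114]
t=5: [81, 82, 85, 80, 85, 85, 81, 80]
t=6: [117, 117, 116, 118, 116, 116, 118, 118]
t=7: [72, 73, 74, 71, 74, 74, 71, 71]
t=8: [120, 120, 120, 120, 120, 120, 120, 120]
t=9: [67, 67, 67, 67, 67, 67, 67, 67]
t=10: [120, 120, 120, 120, 120, 120, 120, 120]

Answer: 2
Key observation: The state at step 8, [120, 120, 120, 120, 120, 120, 120, 120], reappears at step 10 — and no state repeats earlier — so the cycle the system enters has period 2.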